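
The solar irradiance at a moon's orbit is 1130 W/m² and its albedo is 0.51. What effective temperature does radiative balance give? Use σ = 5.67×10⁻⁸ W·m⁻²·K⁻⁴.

T ≈ 222 K

Power absorbed = (1−a)S·πR²; power emitted = 4πR²σT⁴. Equating and cancelling πR²:
T = ((1−a)S / 4σ)^(1/4) = (554 / (4 × 5.67×10⁻⁸))^(1/4) = (2.44×10^9)^(1/4).
T = 222 K.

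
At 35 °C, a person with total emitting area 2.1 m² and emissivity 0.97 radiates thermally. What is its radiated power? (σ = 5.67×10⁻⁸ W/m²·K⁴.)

P ≈ 1040 W

35 °C = 308 K.
Stefan–Boltzmann: P = εσAT⁴ = 0.97 × 5.67×10⁻⁸ × 2.10 × (308)⁴ = 0.97 × 5.67×10⁻⁸ × 2.10 × 9.00×10^9.
P = 1040 W.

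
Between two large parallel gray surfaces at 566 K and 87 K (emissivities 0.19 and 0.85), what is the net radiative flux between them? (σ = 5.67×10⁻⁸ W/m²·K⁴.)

q ≈ 1070 W/m²

For two large parallel gray plates, q = σ(T₁⁴ − T₂⁴) / (1/ε₁ + 1/ε₂ − 1).
1/ε₁ + 1/ε₂ − 1 = 1/0.19 + 1/0.85 − 1 = 5.440.
T₁⁴ − T₂⁴ = 1.03×10^11 − 5.73×10^7 = 1.03×10^11 K⁴.
q = 5.67×10⁻⁸ × 1.03×10^11 / 5.440 = 1070 W/m².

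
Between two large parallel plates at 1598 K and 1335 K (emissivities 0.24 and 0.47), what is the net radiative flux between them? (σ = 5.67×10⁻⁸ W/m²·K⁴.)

For two large parallel gray plates, q = σ(T₁⁴ − T₂⁴) / (1/ε₁ + 1/ε₂ − 1).
1/ε₁ + 1/ε₂ − 1 = 1/0.24 + 1/0.47 − 1 = 5.294.
T₁⁴ − T₂⁴ = 6.52×10^12 − 3.18×10^12 = 3.34×10^12 K⁴.
q = 5.67×10⁻⁸ × 3.34×10^12 / 5.294 = 35800 W/m².

q ≈ 35800 W/m²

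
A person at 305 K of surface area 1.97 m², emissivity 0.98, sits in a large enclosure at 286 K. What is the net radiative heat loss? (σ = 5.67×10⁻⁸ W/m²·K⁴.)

Q ≈ 215 W

Q = εσA(T⁴ − T_s⁴). T⁴ − T_s⁴ = (305)⁴ − (286)⁴ = 8.65×10^9 − 6.69×10^9 = 1.96×10^9 K⁴.
Q = 0.98 × 5.67×10⁻⁸ × 1.97 × 1.96×10^9 = 215 W.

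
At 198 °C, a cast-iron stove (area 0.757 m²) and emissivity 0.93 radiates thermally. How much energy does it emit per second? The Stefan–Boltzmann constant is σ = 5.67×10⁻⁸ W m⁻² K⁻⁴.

P ≈ 1960 W

198 °C = 471 K.
Stefan–Boltzmann: P = εσAT⁴ = 0.93 × 5.67×10⁻⁸ × 0.757 × (471)⁴ = 0.93 × 5.67×10⁻⁸ × 0.757 × 4.92×10^10.
P = 1960 W.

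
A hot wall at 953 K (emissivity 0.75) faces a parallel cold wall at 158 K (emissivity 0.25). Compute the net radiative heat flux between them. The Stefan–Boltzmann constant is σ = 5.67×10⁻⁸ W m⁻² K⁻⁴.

For two large parallel gray plates, q = σ(T₁⁴ − T₂⁴) / (1/ε₁ + 1/ε₂ − 1).
1/ε₁ + 1/ε₂ − 1 = 1/0.75 + 1/0.25 − 1 = 4.333.
T₁⁴ − T₂⁴ = 8.25×10^11 − 6.23×10^8 = 8.24×10^11 K⁴.
q = 5.67×10⁻⁸ × 8.24×10^11 / 4.333 = 10800 W/m².

q ≈ 10800 W/m²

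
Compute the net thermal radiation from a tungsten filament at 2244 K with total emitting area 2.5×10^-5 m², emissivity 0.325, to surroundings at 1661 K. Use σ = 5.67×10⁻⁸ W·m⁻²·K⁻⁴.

Q = εσA(T⁴ − T_s⁴). T⁴ − T_s⁴ = (2244)⁴ − (1661)⁴ = 2.54×10^13 − 7.61×10^12 = 1.77×10^13 K⁴.
Q = 0.325 × 5.67×10⁻⁸ × 2.50×10^-5 × 1.77×10^13 = 8.17 W.

Q ≈ 8.17 W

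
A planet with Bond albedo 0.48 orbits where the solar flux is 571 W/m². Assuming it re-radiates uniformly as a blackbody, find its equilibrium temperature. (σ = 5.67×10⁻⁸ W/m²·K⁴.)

T ≈ 190 K

Power absorbed = (1−a)S·πR²; power emitted = 4πR²σT⁴. Equating and cancelling πR²:
T = ((1−a)S / 4σ)^(1/4) = (297 / (4 × 5.67×10⁻⁸))^(1/4) = (1.31×10^9)^(1/4).
T = 190 K.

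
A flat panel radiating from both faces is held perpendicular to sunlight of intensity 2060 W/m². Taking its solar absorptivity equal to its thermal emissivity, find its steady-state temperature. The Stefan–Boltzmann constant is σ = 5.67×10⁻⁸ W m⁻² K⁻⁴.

Absorbed flux αS = emitted flux 2εσT⁴ per unit area; with α = ε this gives T = (S/2σ)^(1/4).
T = (2060 / (2 × 5.67×10⁻⁸))^(1/4) = (1.82×10^10)^(1/4).
T = 367 K.

T ≈ 367 K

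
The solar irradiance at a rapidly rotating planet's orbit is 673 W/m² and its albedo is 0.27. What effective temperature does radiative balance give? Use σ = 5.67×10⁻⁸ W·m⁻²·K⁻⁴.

T ≈ 216 K

Power absorbed = (1−a)S·πR²; power emitted = 4πR²σT⁴. Equating and cancelling πR²:
T = ((1−a)S / 4σ)^(1/4) = (491 / (4 × 5.67×10⁻⁸))^(1/4) = (2.17×10^9)^(1/4).
T = 216 K.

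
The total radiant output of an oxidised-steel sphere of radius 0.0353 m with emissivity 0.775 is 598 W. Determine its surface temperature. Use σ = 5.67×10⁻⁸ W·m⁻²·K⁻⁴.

A = 4πr² = 4π × (0.0353)² = 0.0157 m².
From P = εσAT⁴, T = (P / εσA)^(1/4) = (598 / (0.775 × 5.67×10⁻⁸ × 0.0157))^(1/4).
T = (8.69×10^11)^(1/4) = 966 K.

T ≈ 966 K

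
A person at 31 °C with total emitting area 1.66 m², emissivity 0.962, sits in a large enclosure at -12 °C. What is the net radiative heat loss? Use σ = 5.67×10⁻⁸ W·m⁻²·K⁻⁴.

Q ≈ 353 W

Convert: 31 °C = 304 K; -12 °C = 261 K.
Q = εσA(T⁴ − T_s⁴). T⁴ − T_s⁴ = (304)⁴ − (261)⁴ = 8.54×10^9 − 4.64×10^9 = 3.90×10^9 K⁴.
Q = 0.962 × 5.67×10⁻⁸ × 1.66 × 3.90×10^9 = 353 W.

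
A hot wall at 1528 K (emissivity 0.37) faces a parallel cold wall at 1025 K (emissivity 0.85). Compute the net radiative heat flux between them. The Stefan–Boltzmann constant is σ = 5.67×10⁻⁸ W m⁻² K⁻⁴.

q ≈ 85600 W/m²

For two large parallel gray plates, q = σ(T₁⁴ − T₂⁴) / (1/ε₁ + 1/ε₂ − 1).
1/ε₁ + 1/ε₂ − 1 = 1/0.37 + 1/0.85 − 1 = 2.879.
T₁⁴ − T₂⁴ = 5.45×10^12 − 1.10×10^12 = 4.35×10^12 K⁴.
q = 5.67×10⁻⁸ × 4.35×10^12 / 2.879 = 85600 W/m².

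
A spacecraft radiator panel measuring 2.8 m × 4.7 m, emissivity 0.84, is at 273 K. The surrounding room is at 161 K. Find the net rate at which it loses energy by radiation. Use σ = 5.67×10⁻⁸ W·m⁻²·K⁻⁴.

A = 2.8 × 4.7 = 13.2 m².
Q = εσA(T⁴ − T_s⁴). T⁴ − T_s⁴ = (273)⁴ − (161)⁴ = 5.55×10^9 − 6.72×10^8 = 4.88×10^9 K⁴.
Q = 0.84 × 5.67×10⁻⁸ × 13.2 × 4.88×10^9 = 3060 W.

Q ≈ 3060 W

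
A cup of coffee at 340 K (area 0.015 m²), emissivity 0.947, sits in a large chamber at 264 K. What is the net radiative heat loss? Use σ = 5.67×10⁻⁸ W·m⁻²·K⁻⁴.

Q ≈ 6.85 W

Q = εσA(T⁴ − T_s⁴). T⁴ − T_s⁴ = (340)⁴ − (264)⁴ = 1.34×10^10 − 4.86×10^9 = 8.51×10^9 K⁴.
Q = 0.947 × 5.67×10⁻⁸ × 0.0150 × 8.51×10^9 = 6.85 W.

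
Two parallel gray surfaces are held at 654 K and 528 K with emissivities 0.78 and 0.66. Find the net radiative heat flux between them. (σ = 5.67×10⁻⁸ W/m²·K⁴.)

q ≈ 3320 W/m²

For two large parallel gray plates, q = σ(T₁⁴ − T₂⁴) / (1/ε₁ + 1/ε₂ − 1).
1/ε₁ + 1/ε₂ − 1 = 1/0.78 + 1/0.66 − 1 = 1.797.
T₁⁴ − T₂⁴ = 1.83×10^11 − 7.77×10^10 = 1.05×10^11 K⁴.
q = 5.67×10⁻⁸ × 1.05×10^11 / 1.797 = 3320 W/m².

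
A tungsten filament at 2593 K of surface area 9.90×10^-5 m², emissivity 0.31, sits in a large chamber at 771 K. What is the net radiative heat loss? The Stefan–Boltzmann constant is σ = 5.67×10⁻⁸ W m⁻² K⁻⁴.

Q = εσA(T⁴ − T_s⁴). T⁴ − T_s⁴ = (2593)⁴ − (771)⁴ = 4.52×10^13 − 3.53×10^11 = 4.49×10^13 K⁴.
Q = 0.31 × 5.67×10⁻⁸ × 9.90×10^-5 × 4.49×10^13 = 78.1 W.

Q ≈ 78.1 W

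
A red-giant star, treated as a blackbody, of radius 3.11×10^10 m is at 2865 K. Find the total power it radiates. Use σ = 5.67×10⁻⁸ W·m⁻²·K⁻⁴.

A = 4πr² = 4π × (3.11×10^10)² = 1.22×10^22 m².
P = σAT⁴ = 5.67×10⁻⁸ × 1.22×10^22 × (2865)⁴ = 5.67×10⁻⁸ × 1.22×10^22 × 6.74×10^13.
P = 4.64×10^28 W.

P ≈ 4.64×10^28 W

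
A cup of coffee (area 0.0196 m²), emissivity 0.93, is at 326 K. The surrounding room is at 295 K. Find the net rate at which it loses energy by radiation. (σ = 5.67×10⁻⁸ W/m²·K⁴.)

Q = εσA(T⁴ − T_s⁴). T⁴ − T_s⁴ = (326)⁴ − (295)⁴ = 1.13×10^10 − 7.57×10^9 = 3.72×10^9 K⁴.
Q = 0.93 × 5.67×10⁻⁸ × 0.0196 × 3.72×10^9 = 3.85 W.

Q ≈ 3.85 W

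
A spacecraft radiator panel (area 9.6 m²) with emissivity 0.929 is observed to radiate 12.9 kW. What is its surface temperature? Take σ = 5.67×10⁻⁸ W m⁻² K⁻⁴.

From P = εσAT⁴, T = (P / εσA)^(1/4) = (12900 / (0.929 × 5.67×10⁻⁸ × 9.60))^(1/4).
T = (2.55×10^10)^(1/4) = 400 K.

T ≈ 400 K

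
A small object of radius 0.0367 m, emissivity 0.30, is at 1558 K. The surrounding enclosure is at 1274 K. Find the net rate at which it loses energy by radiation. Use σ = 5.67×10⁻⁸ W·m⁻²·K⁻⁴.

A = 4πr² = 4π × (0.0367)² = 0.0169 m².
Q = εσA(T⁴ − T_s⁴). T⁴ − T_s⁴ = (1558)⁴ − (1274)⁴ = 5.89×10^12 − 2.63×10^12 = 3.26×10^12 K⁴.
Q = 0.30 × 5.67×10⁻⁸ × 0.0169 × 3.26×10^12 = 938 W.

Q ≈ 938 W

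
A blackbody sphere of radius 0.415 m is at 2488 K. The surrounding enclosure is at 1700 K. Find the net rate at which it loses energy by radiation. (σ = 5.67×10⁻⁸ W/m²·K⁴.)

A = 4πr² = 4π × (0.415)² = 2.16 m².
Q = σA(T⁴ − T_s⁴). T⁴ − T_s⁴ = (2488)⁴ − (1700)⁴ = 3.83×10^13 − 8.35×10^12 = 3.00×10^13 K⁴.
Q = 5.67×10⁻⁸ × 2.16 × 3.00×10^13 = 3.68×10^6 W.

Q ≈ 3.68×10^6 W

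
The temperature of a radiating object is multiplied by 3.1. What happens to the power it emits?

P ∝ T⁴, so the power scales as (3.1)⁴ = 92.4.

factor ≈ 92.4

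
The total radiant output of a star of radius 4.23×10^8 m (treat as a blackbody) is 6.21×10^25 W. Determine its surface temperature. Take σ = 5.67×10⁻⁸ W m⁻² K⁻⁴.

T ≈ 4700 K

A = 4πr² = 4π × (4.23×10^8)² = 2.25×10^18 m².
From P = σAT⁴, T = (P / σA)^(1/4) = (6.21×10^25 / (5.67×10⁻⁸ × 2.25×10^18))^(1/4).
T = (4.87×10^14)^(1/4) = 4700 K.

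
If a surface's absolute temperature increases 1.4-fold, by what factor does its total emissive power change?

P ∝ T⁴, so the power scales as (1.4)⁴ = 3.84.

factor ≈ 3.84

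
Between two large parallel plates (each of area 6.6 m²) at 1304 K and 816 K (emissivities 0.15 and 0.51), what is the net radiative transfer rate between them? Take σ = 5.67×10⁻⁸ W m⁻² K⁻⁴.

Q ≈ 1.20×10^5 W

For two large parallel gray plates, q = σ(T₁⁴ − T₂⁴) / (1/ε₁ + 1/ε₂ − 1).
1/ε₁ + 1/ε₂ − 1 = 1/0.15 + 1/0.51 − 1 = 7.627.
T₁⁴ − T₂⁴ = 2.89×10^12 − 4.43×10^11 = 2.45×10^12 K⁴.
q = 5.67×10⁻⁸ × 2.45×10^12 / 7.627 = 18200 W/m².
Q = q·A = 18200 × 6.6 = 1.20×10^5 W.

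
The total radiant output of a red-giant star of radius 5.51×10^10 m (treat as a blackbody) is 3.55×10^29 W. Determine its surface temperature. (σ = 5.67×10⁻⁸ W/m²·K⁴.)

T ≈ 3580 K

A = 4πr² = 4π × (5.51×10^10)² = 3.82×10^22 m².
From P = σAT⁴, T = (P / σA)^(1/4) = (3.55×10^29 / (5.67×10⁻⁸ × 3.82×10^22))^(1/4).
T = (1.64×10^14)^(1/4) = 3580 K.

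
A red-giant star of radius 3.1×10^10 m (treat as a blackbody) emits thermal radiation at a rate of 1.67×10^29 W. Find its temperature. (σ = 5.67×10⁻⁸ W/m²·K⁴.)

A = 4πr² = 4π × (3.1×10^10)² = 1.21×10^22 m².
From P = σAT⁴, T = (P / σA)^(1/4) = (1.67×10^29 / (5.67×10⁻⁸ × 1.21×10^22))^(1/4).
T = (2.44×10^14)^(1/4) = 3950 K.

T ≈ 3950 K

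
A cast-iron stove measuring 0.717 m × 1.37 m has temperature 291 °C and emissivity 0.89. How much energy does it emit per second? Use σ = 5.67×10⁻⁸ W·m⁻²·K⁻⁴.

A = 0.717 × 1.37 = 0.982 m².
291 °C = 564 K.
P = εσAT⁴ = 0.89 × 5.67×10⁻⁸ × 0.982 × (564)⁴ = 0.89 × 5.67×10⁻⁸ × 0.982 × 1.01×10^11.
P = 5020 W.

P ≈ 5020 W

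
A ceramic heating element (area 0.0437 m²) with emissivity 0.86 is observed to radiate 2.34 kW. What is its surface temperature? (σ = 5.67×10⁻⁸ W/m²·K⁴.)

T ≈ 1020 K

From P = εσAT⁴, T = (P / εσA)^(1/4) = (2340 / (0.86 × 5.67×10⁻⁸ × 0.0437))^(1/4).
T = (1.10×10^12)^(1/4) = 1020 K.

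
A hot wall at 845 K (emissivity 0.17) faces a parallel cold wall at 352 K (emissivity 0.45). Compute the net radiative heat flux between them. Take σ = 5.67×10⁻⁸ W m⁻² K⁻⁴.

For two large parallel gray plates, q = σ(T₁⁴ − T₂⁴) / (1/ε₁ + 1/ε₂ − 1).
1/ε₁ + 1/ε₂ − 1 = 1/0.17 + 1/0.45 − 1 = 7.105.
T₁⁴ − T₂⁴ = 5.10×10^11 − 1.54×10^10 = 4.94×10^11 K⁴.
q = 5.67×10⁻⁸ × 4.94×10^11 / 7.105 = 3950 W/m².

q ≈ 3950 W/m²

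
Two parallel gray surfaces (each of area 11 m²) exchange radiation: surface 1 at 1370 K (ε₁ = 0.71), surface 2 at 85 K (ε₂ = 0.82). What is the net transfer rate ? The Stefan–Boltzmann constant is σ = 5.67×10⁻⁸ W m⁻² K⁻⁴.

Q ≈ 1.35×10^6 W

For two large parallel gray plates, q = σ(T₁⁴ − T₂⁴) / (1/ε₁ + 1/ε₂ − 1).
1/ε₁ + 1/ε₂ − 1 = 1/0.71 + 1/0.82 − 1 = 1.628.
T₁⁴ − T₂⁴ = 3.52×10^12 − 5.22×10^7 = 3.52×10^12 K⁴.
q = 5.67×10⁻⁸ × 3.52×10^12 / 1.628 = 1.23×10^5 W/m².
Q = q·A = 1.23×10^5 × 11 = 1.35×10^6 W.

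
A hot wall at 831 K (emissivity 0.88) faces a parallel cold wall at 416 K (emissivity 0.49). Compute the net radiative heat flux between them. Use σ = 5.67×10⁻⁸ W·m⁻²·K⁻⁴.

For two large parallel gray plates, q = σ(T₁⁴ − T₂⁴) / (1/ε₁ + 1/ε₂ − 1).
1/ε₁ + 1/ε₂ − 1 = 1/0.88 + 1/0.49 − 1 = 2.177.
T₁⁴ − T₂⁴ = 4.77×10^11 − 2.99×10^10 = 4.47×10^11 K⁴.
q = 5.67×10⁻⁸ × 4.47×10^11 / 2.177 = 11600 W/m².

q ≈ 11600 W/m²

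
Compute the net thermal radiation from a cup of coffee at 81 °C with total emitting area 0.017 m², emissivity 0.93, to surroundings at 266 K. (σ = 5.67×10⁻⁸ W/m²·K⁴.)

Q ≈ 9.59 W

Convert: 81 °C = 354 K.
Q = εσA(T⁴ − T_s⁴). T⁴ − T_s⁴ = (354)⁴ − (266)⁴ = 1.57×10^10 − 5.01×10^9 = 1.07×10^10 K⁴.
Q = 0.93 × 5.67×10⁻⁸ × 0.0170 × 1.07×10^10 = 9.59 W.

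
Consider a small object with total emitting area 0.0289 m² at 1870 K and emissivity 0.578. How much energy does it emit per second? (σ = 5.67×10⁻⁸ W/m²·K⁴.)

P ≈ 11600 W

Stefan–Boltzmann: P = εσAT⁴ = 0.578 × 5.67×10⁻⁸ × 0.0289 × (1870)⁴ = 0.578 × 5.67×10⁻⁸ × 0.0289 × 1.22×10^13.
P = 11600 W.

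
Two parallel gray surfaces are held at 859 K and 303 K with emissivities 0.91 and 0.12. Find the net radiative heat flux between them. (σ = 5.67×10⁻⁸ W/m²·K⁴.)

q ≈ 3600 W/m²

For two large parallel gray plates, q = σ(T₁⁴ − T₂⁴) / (1/ε₁ + 1/ε₂ − 1).
1/ε₁ + 1/ε₂ − 1 = 1/0.91 + 1/0.12 − 1 = 8.432.
T₁⁴ − T₂⁴ = 5.44×10^11 − 8.43×10^9 = 5.36×10^11 K⁴.
q = 5.67×10⁻⁸ × 5.36×10^11 / 8.432 = 3600 W/m².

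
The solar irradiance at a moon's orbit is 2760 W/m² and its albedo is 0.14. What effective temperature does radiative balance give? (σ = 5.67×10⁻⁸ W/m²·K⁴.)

Power absorbed = (1−a)S·πR²; power emitted = 4πR²σT⁴. Equating and cancelling πR²:
T = ((1−a)S / 4σ)^(1/4) = (2370 / (4 × 5.67×10⁻⁸))^(1/4) = (1.05×10^10)^(1/4).
T = 320 K.

T ≈ 320 K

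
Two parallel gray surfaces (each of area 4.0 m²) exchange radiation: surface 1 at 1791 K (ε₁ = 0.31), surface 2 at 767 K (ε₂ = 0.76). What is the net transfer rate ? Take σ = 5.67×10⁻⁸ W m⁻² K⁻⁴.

Q ≈ 6.37×10^5 W

For two large parallel gray plates, q = σ(T₁⁴ − T₂⁴) / (1/ε₁ + 1/ε₂ − 1).
1/ε₁ + 1/ε₂ − 1 = 1/0.31 + 1/0.76 − 1 = 3.542.
T₁⁴ − T₂⁴ = 1.03×10^13 − 3.46×10^11 = 9.94×10^12 K⁴.
q = 5.67×10⁻⁸ × 9.94×10^12 / 3.542 = 1.59×10^5 W/m².
Q = q·A = 1.59×10^5 × 4.0 = 6.37×10^5 W.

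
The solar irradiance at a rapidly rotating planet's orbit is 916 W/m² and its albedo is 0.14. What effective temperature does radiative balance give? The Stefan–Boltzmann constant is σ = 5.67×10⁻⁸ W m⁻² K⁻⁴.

T ≈ 243 K

Power absorbed = (1−a)S·πR²; power emitted = 4πR²σT⁴. Equating and cancelling πR²:
T = ((1−a)S / 4σ)^(1/4) = (788 / (4 × 5.67×10⁻⁸))^(1/4) = (3.47×10^9)^(1/4).
T = 243 K.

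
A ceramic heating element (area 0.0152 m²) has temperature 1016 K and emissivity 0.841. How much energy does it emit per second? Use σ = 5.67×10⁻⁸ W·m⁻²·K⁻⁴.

P = εσAT⁴ = 0.841 × 5.67×10⁻⁸ × 0.0152 × (1016)⁴ = 0.841 × 5.67×10⁻⁸ × 0.0152 × 1.07×10^12.
P = 772 W.

P ≈ 772 W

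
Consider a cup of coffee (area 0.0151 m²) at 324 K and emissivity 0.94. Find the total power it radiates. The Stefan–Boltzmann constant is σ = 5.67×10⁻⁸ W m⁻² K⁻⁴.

P = εσAT⁴ = 0.94 × 5.67×10⁻⁸ × 0.0151 × (324)⁴ = 0.94 × 5.67×10⁻⁸ × 0.0151 × 1.10×10^10.
P = 8.87 W.

P ≈ 8.87 W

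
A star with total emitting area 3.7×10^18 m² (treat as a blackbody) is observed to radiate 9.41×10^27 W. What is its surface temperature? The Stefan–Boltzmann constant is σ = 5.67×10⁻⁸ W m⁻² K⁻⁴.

T ≈ 14600 K

From P = σAT⁴, T = (P / σA)^(1/4) = (9.41×10^27 / (5.67×10⁻⁸ × 3.70×10^18))^(1/4).
T = (4.49×10^16)^(1/4) = 14600 K.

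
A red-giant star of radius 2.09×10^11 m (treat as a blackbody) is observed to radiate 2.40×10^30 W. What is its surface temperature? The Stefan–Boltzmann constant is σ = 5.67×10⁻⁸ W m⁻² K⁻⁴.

A = 4πr² = 4π × (2.09×10^11)² = 5.49×10^23 m².
From P = σAT⁴, T = (P / σA)^(1/4) = (2.40×10^30 / (5.67×10⁻⁸ × 5.49×10^23))^(1/4).
T = (7.71×10^13)^(1/4) = 2960 K.

T ≈ 2960 K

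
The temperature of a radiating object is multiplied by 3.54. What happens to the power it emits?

P ∝ T⁴, so the power scales as (3.54)⁴ = 157.

factor ≈ 157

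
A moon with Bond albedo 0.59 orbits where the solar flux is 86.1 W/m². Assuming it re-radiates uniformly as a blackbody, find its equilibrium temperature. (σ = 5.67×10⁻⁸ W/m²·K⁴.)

Power absorbed = (1−a)S·πR²; power emitted = 4πR²σT⁴. Equating and cancelling πR²:
T = ((1−a)S / 4σ)^(1/4) = (35.3 / (4 × 5.67×10⁻⁸))^(1/4) = (1.56×10^8)^(1/4).
T = 112 K.

T ≈ 112 K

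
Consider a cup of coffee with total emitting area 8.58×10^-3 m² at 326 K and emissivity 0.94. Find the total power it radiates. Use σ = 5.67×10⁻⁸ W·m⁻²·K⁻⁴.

P = εσAT⁴ = 0.94 × 5.67×10⁻⁸ × 8.58×10^-3 × (326)⁴ = 0.94 × 5.67×10⁻⁸ × 8.58×10^-3 × 1.13×10^10.
P = 5.16 W.

P ≈ 5.16 W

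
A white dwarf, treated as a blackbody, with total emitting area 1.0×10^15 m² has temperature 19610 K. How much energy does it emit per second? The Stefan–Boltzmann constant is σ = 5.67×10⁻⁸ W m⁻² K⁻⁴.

P = σAT⁴ = 5.67×10⁻⁸ × 1.00×10^15 × (19610)⁴ = 5.67×10⁻⁸ × 1.00×10^15 × 1.48×10^17.
P = 8.38×10^24 W.

P ≈ 8.38×10^24 W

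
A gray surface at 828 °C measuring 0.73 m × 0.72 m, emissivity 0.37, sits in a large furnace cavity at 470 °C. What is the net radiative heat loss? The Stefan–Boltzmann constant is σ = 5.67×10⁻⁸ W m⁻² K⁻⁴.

Q ≈ 12800 W

A = 0.73 × 0.72 = 0.526 m².
Convert: 828 °C = 1101 K; 470 °C = 743 K.
Q = εσA(T⁴ − T_s⁴). T⁴ − T_s⁴ = (1101)⁴ − (743)⁴ = 1.47×10^12 − 3.05×10^11 = 1.16×10^12 K⁴.
Q = 0.37 × 5.67×10⁻⁸ × 0.526 × 1.16×10^12 = 12800 W.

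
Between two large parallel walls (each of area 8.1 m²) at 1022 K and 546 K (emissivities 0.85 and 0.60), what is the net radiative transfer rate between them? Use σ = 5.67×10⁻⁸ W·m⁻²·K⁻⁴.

Q ≈ 2.50×10^5 W

For two large parallel gray plates, q = σ(T₁⁴ − T₂⁴) / (1/ε₁ + 1/ε₂ − 1).
1/ε₁ + 1/ε₂ − 1 = 1/0.85 + 1/0.60 − 1 = 1.843.
T₁⁴ − T₂⁴ = 1.09×10^12 − 8.89×10^10 = 1.00×10^12 K⁴.
q = 5.67×10⁻⁸ × 1.00×10^12 / 1.843 = 30800 W/m².
Q = q·A = 30800 × 8.1 = 2.50×10^5 W.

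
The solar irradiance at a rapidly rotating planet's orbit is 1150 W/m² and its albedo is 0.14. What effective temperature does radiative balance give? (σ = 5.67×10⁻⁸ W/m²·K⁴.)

T ≈ 257 K

Power absorbed = (1−a)S·πR²; power emitted = 4πR²σT⁴. Equating and cancelling πR²:
T = ((1−a)S / 4σ)^(1/4) = (989 / (4 × 5.67×10⁻⁸))^(1/4) = (4.36×10^9)^(1/4).
T = 257 K.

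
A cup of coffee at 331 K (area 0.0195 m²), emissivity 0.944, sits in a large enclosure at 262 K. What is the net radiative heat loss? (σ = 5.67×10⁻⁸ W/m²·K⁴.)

Q = εσA(T⁴ − T_s⁴). T⁴ − T_s⁴ = (331)⁴ − (262)⁴ = 1.20×10^10 − 4.71×10^9 = 7.29×10^9 K⁴.
Q = 0.944 × 5.67×10⁻⁸ × 0.0195 × 7.29×10^9 = 7.61 W.

Q ≈ 7.61 W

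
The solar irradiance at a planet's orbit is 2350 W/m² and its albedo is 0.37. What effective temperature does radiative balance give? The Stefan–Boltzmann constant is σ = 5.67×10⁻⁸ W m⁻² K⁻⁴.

Power absorbed = (1−a)S·πR²; power emitted = 4πR²σT⁴. Equating and cancelling πR²:
T = ((1−a)S / 4σ)^(1/4) = (1480 / (4 × 5.67×10⁻⁸))^(1/4) = (6.53×10^9)^(1/4).
T = 284 K.

T ≈ 284 K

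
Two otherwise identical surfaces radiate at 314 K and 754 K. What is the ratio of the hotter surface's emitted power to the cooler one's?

ratio ≈ 33.2

P ∝ T⁴, so the ratio is (754/314)⁴ = (2.401)⁴ = 33.2.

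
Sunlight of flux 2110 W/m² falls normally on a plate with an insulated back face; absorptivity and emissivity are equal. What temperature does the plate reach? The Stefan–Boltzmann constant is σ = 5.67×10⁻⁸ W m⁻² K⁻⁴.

Absorbed flux αS = emitted flux εσT⁴ (one radiating face); with α = ε, T = (S/σ)^(1/4).
T = (2110 / 5.67×10⁻⁸)^(1/4) = (3.72×10^10)^(1/4).
T = 439 K.

T ≈ 439 K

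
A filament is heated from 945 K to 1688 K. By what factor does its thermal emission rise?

P ∝ T⁴, so the ratio is (1688/945)⁴ = (1.786)⁴ = 10.2.

ratio ≈ 10.2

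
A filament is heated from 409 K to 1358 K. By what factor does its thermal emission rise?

P ∝ T⁴, so the ratio is (1358/409)⁴ = (3.320)⁴ = 122.

ratio ≈ 122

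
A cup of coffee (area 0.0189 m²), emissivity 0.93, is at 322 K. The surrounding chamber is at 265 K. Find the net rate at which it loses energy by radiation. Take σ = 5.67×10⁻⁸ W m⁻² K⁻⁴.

Q = εσA(T⁴ − T_s⁴). T⁴ − T_s⁴ = (322)⁴ − (265)⁴ = 1.08×10^10 − 4.93×10^9 = 5.82×10^9 K⁴.
Q = 0.93 × 5.67×10⁻⁸ × 0.0189 × 5.82×10^9 = 5.80 W.

Q ≈ 5.80 W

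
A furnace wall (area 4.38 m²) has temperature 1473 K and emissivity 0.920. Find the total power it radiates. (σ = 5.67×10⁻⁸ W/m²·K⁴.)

P = εσAT⁴ = 0.920 × 5.67×10⁻⁸ × 4.38 × (1473)⁴ = 0.920 × 5.67×10⁻⁸ × 4.38 × 4.71×10^12.
P = 1.08×10^6 W.

P ≈ 1.08×10^6 W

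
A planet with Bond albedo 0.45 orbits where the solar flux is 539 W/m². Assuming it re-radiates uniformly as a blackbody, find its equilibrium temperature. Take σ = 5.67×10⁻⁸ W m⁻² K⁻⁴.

T ≈ 190 K

Power absorbed = (1−a)S·πR²; power emitted = 4πR²σT⁴. Equating and cancelling πR²:
T = ((1−a)S / 4σ)^(1/4) = (296 / (4 × 5.67×10⁻⁸))^(1/4) = (1.31×10^9)^(1/4).
T = 190 K.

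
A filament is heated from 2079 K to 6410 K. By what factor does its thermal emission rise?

ratio ≈ 90.4

P ∝ T⁴, so the ratio is (6410/2079)⁴ = (3.083)⁴ = 90.4.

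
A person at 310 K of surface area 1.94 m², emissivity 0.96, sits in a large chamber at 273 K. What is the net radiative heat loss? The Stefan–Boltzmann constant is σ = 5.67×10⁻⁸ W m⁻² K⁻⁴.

Q ≈ 389 W

Q = εσA(T⁴ − T_s⁴). T⁴ − T_s⁴ = (310)⁴ − (273)⁴ = 9.24×10^9 − 5.55×10^9 = 3.68×10^9 K⁴.
Q = 0.96 × 5.67×10⁻⁸ × 1.94 × 3.68×10^9 = 389 W.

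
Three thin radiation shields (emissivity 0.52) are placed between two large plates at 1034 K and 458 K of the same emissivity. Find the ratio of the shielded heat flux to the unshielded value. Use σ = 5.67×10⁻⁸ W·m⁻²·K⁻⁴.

ratio ≈ 0.250

With N identical shields there are N+1 = 4 gaps in series, each with the same radiative resistance, so the flux falls to 1/(N+1) of its unshielded value.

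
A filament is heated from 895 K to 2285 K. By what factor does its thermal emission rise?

ratio ≈ 42.5

P ∝ T⁴, so the ratio is (2285/895)⁴ = (2.553)⁴ = 42.5.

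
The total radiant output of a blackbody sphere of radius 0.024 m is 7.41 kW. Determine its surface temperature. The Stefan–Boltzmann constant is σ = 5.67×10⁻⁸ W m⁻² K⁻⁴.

T ≈ 2060 K

A = 4πr² = 4π × (0.024)² = 7.24×10^-3 m².
From P = σAT⁴, T = (P / σA)^(1/4) = (7410 / (5.67×10⁻⁸ × 7.24×10^-3))^(1/4).
T = (1.81×10^13)^(1/4) = 2060 K.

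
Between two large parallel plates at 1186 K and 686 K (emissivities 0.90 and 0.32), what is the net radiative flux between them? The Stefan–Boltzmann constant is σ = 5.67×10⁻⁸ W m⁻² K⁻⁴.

For two large parallel gray plates, q = σ(T₁⁴ − T₂⁴) / (1/ε₁ + 1/ε₂ − 1).
1/ε₁ + 1/ε₂ − 1 = 1/0.90 + 1/0.32 − 1 = 3.236.
T₁⁴ − T₂⁴ = 1.98×10^12 − 2.21×10^11 = 1.76×10^12 K⁴.
q = 5.67×10⁻⁸ × 1.76×10^12 / 3.236 = 30800 W/m².

q ≈ 30800 W/m²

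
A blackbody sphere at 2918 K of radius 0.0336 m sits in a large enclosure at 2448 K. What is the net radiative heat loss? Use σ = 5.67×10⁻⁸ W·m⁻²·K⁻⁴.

A = 4πr² = 4π × (0.0336)² = 0.0142 m².
Q = σA(T⁴ − T_s⁴). T⁴ − T_s⁴ = (2918)⁴ − (2448)⁴ = 7.25×10^13 − 3.59×10^13 = 3.66×10^13 K⁴.
Q = 5.67×10⁻⁸ × 0.0142 × 3.66×10^13 = 29400 W.

Q ≈ 29400 W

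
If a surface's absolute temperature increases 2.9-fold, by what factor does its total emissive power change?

factor ≈ 70.7

P ∝ T⁴, so the power scales as (2.9)⁴ = 70.7.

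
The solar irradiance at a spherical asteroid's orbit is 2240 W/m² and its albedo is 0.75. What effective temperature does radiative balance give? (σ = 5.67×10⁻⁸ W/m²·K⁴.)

Power absorbed = (1−a)S·πR²; power emitted = 4πR²σT⁴. Equating and cancelling πR²:
T = ((1−a)S / 4σ)^(1/4) = (560 / (4 × 5.67×10⁻⁸))^(1/4) = (2.47×10^9)^(1/4).
T = 223 K.

T ≈ 223 K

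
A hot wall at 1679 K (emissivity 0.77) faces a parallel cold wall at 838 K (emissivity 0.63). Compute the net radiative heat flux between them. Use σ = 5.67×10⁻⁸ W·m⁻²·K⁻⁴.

For two large parallel gray plates, q = σ(T₁⁴ − T₂⁴) / (1/ε₁ + 1/ε₂ − 1).
1/ε₁ + 1/ε₂ − 1 = 1/0.77 + 1/0.63 − 1 = 1.886.
T₁⁴ − T₂⁴ = 7.95×10^12 − 4.93×10^11 = 7.45×10^12 K⁴.
q = 5.67×10⁻⁸ × 7.45×10^12 / 1.886 = 2.24×10^5 W/m².

q ≈ 2.24×10^5 W/m²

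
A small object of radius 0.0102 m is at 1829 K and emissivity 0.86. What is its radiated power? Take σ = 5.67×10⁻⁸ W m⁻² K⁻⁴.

A = 4πr² = 4π × (0.0102)² = 1.31×10^-3 m².
P = εσAT⁴ = 0.86 × 5.67×10⁻⁸ × 1.31×10^-3 × (1829)⁴ = 0.86 × 5.67×10⁻⁸ × 1.31×10^-3 × 1.12×10^13.
P = 713 W.

P ≈ 713 W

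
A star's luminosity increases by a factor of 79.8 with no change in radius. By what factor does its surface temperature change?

P ∝ T⁴ ⇒ T ∝ P^(1/4), so T scales by (79.8)^(1/4) = 2.99.

factor ≈ 2.99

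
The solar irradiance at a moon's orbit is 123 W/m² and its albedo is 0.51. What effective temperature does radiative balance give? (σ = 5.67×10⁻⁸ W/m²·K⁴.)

T ≈ 128 K

Power absorbed = (1−a)S·πR²; power emitted = 4πR²σT⁴. Equating and cancelling πR²:
T = ((1−a)S / 4σ)^(1/4) = (60.3 / (4 × 5.67×10⁻⁸))^(1/4) = (2.66×10^8)^(1/4).
T = 128 K.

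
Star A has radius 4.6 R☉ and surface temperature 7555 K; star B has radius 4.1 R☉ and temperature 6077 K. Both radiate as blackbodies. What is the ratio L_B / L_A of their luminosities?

L_B/L_A ≈ 0.333

L = 4πR²σT⁴ ∝ R²T⁴, so L_B/L_A = (4.1/4.6)² × (6077/7555)⁴ = 0.794 × 0.419 = 0.333.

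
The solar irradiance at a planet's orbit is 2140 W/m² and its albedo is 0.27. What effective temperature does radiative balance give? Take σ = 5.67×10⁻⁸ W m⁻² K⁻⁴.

T ≈ 288 K

Power absorbed = (1−a)S·πR²; power emitted = 4πR²σT⁴. Equating and cancelling πR²:
T = ((1−a)S / 4σ)^(1/4) = (1560 / (4 × 5.67×10⁻⁸))^(1/4) = (6.89×10^9)^(1/4).
T = 288 K.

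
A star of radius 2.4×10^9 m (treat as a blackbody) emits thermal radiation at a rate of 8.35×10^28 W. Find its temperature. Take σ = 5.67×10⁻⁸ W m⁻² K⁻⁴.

T ≈ 11900 K

A = 4πr² = 4π × (2.4×10^9)² = 7.24×10^19 m².
From P = σAT⁴, T = (P / σA)^(1/4) = (8.35×10^28 / (5.67×10⁻⁸ × 7.24×10^19))^(1/4).
T = (2.03×10^16)^(1/4) = 11900 K.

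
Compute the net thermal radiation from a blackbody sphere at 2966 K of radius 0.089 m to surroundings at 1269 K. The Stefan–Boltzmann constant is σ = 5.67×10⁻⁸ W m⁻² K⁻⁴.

Q ≈ 4.22×10^5 W

A = 4πr² = 4π × (0.089)² = 0.0995 m².
Q = σA(T⁴ − T_s⁴). T⁴ − T_s⁴ = (2966)⁴ − (1269)⁴ = 7.74×10^13 − 2.59×10^12 = 7.48×10^13 K⁴.
Q = 5.67×10⁻⁸ × 0.0995 × 7.48×10^13 = 4.22×10^5 W.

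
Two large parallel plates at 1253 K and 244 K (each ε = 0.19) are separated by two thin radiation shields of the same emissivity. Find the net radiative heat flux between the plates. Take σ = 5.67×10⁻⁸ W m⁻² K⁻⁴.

Each of the 3 gaps contributes resistance (2/ε − 1) = 2/0.19 − 1 = 9.526; total = 28.58.
q = σ(T₁⁴ − T₂⁴) / 28.58 = 5.67×10⁻⁸ × 2.46×10^12 / 28.58 = 4880 W/m².

q ≈ 4880 W/m²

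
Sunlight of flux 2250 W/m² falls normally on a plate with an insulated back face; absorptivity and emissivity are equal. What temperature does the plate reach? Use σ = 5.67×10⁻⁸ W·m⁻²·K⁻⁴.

Absorbed flux αS = emitted flux εσT⁴ (one radiating face); with α = ε, T = (S/σ)^(1/4).
T = (2250 / 5.67×10⁻⁸)^(1/4) = (3.97×10^10)^(1/4).
T = 446 K.

T ≈ 446 K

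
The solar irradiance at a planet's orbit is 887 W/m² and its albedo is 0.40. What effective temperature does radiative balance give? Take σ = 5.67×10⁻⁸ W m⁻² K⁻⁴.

T ≈ 220 K

Power absorbed = (1−a)S·πR²; power emitted = 4πR²σT⁴. Equating and cancelling πR²:
T = ((1−a)S / 4σ)^(1/4) = (532 / (4 × 5.67×10⁻⁸))^(1/4) = (2.35×10^9)^(1/4).
T = 220 K.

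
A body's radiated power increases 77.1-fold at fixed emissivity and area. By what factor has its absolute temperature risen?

P ∝ T⁴ ⇒ T ∝ P^(1/4), so T scales by (77.1)^(1/4) = 2.96.

factor ≈ 2.96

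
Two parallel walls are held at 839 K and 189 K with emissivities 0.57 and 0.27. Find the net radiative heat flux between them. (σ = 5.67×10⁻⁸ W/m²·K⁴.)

q ≈ 6290 W/m²

For two large parallel gray plates, q = σ(T₁⁴ − T₂⁴) / (1/ε₁ + 1/ε₂ − 1).
1/ε₁ + 1/ε₂ − 1 = 1/0.57 + 1/0.27 − 1 = 4.458.
T₁⁴ − T₂⁴ = 4.96×10^11 − 1.28×10^9 = 4.94×10^11 K⁴.
q = 5.67×10⁻⁸ × 4.94×10^11 / 4.458 = 6290 W/m².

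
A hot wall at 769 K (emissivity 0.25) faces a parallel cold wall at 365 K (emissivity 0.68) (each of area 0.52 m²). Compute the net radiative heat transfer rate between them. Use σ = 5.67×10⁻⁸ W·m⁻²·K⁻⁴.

For two large parallel gray plates, q = σ(T₁⁴ − T₂⁴) / (1/ε₁ + 1/ε₂ − 1).
1/ε₁ + 1/ε₂ − 1 = 1/0.25 + 1/0.68 − 1 = 4.471.
T₁⁴ − T₂⁴ = 3.50×10^11 − 1.77×10^10 = 3.32×10^11 K⁴.
q = 5.67×10⁻⁸ × 3.32×10^11 / 4.471 = 4210 W/m².
Q = q·A = 4210 × 0.52 = 2190 W.

Q ≈ 2190 W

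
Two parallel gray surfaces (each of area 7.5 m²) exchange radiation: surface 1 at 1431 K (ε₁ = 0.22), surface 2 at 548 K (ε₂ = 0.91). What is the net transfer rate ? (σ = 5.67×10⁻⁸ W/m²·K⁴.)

Q ≈ 3.76×10^5 W

For two large parallel gray plates, q = σ(T₁⁴ − T₂⁴) / (1/ε₁ + 1/ε₂ − 1).
1/ε₁ + 1/ε₂ − 1 = 1/0.22 + 1/0.91 − 1 = 4.644.
T₁⁴ − T₂⁴ = 4.19×10^12 − 9.02×10^10 = 4.10×10^12 K⁴.
q = 5.67×10⁻⁸ × 4.10×10^12 / 4.644 = 50100 W/m².
Q = q·A = 50100 × 7.5 = 3.76×10^5 W.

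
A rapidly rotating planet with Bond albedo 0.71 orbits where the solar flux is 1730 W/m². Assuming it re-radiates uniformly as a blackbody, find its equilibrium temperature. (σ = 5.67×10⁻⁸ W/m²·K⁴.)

T ≈ 217 K

Power absorbed = (1−a)S·πR²; power emitted = 4πR²σT⁴. Equating and cancelling πR²:
T = ((1−a)S / 4σ)^(1/4) = (502 / (4 × 5.67×10⁻⁸))^(1/4) = (2.21×10^9)^(1/4).
T = 217 K.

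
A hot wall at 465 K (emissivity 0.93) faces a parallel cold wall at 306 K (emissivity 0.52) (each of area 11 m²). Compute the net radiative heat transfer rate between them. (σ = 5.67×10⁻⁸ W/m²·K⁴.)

Q ≈ 11900 W

For two large parallel gray plates, q = σ(T₁⁴ − T₂⁴) / (1/ε₁ + 1/ε₂ − 1).
1/ε₁ + 1/ε₂ − 1 = 1/0.93 + 1/0.52 − 1 = 1.998.
T₁⁴ − T₂⁴ = 4.68×10^10 − 8.77×10^9 = 3.80×10^10 K⁴.
q = 5.67×10⁻⁸ × 3.80×10^10 / 1.998 = 1080 W/m².
Q = q·A = 1080 × 11 = 11900 W.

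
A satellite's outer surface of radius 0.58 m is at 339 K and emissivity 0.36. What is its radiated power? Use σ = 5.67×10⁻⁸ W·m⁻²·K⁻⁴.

A = 4πr² = 4π × (0.58)² = 4.23 m².
P = εσAT⁴ = 0.36 × 5.67×10⁻⁸ × 4.23 × (339)⁴ = 0.36 × 5.67×10⁻⁸ × 4.23 × 1.32×10^10.
P = 1140 W.

P ≈ 1140 W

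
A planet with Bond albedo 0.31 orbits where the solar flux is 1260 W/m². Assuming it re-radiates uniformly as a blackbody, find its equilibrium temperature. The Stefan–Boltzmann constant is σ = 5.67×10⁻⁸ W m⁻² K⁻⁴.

T ≈ 249 K

Power absorbed = (1−a)S·πR²; power emitted = 4πR²σT⁴. Equating and cancelling πR²:
T = ((1−a)S / 4σ)^(1/4) = (869 / (4 × 5.67×10⁻⁸))^(1/4) = (3.83×10^9)^(1/4).
T = 249 K.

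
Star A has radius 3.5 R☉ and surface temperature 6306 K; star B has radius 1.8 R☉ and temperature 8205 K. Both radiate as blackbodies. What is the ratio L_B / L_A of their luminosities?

L = 4πR²σT⁴ ∝ R²T⁴, so L_B/L_A = (1.8/3.5)² × (8205/6306)⁴ = 0.264 × 2.87 = 0.758.

L_B/L_A ≈ 0.758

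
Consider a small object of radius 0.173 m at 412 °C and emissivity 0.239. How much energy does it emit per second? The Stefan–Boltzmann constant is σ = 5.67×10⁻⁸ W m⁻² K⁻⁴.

P ≈ 1120 W

A = 4πr² = 4π × (0.173)² = 0.376 m².
412 °C = 685 K.
P = εσAT⁴ = 0.239 × 5.67×10⁻⁸ × 0.376 × (685)⁴ = 0.239 × 5.67×10⁻⁸ × 0.376 × 2.20×10^11.
P = 1120 W.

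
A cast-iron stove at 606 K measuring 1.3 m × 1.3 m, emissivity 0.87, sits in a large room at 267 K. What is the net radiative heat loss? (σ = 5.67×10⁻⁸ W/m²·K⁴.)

A = 1.3 × 1.3 = 1.69 m².
Q = εσA(T⁴ − T_s⁴). T⁴ − T_s⁴ = (606)⁴ − (267)⁴ = 1.35×10^11 − 5.08×10^9 = 1.30×10^11 K⁴.
Q = 0.87 × 5.67×10⁻⁸ × 1.69 × 1.30×10^11 = 10800 W.

Q ≈ 10800 W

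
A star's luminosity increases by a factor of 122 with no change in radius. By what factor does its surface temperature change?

P ∝ T⁴ ⇒ T ∝ P^(1/4), so T scales by (122)^(1/4) = 3.32.

factor ≈ 3.32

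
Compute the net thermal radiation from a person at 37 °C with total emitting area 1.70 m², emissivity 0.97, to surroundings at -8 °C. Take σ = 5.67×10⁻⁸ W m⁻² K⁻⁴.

Q ≈ 402 W

Convert: 37 °C = 310 K; -8 °C = 265 K.
Q = εσA(T⁴ − T_s⁴). T⁴ − T_s⁴ = (310)⁴ − (265)⁴ = 9.24×10^9 − 4.93×10^9 = 4.30×10^9 K⁴.
Q = 0.97 × 5.67×10⁻⁸ × 1.70 × 4.30×10^9 = 402 W.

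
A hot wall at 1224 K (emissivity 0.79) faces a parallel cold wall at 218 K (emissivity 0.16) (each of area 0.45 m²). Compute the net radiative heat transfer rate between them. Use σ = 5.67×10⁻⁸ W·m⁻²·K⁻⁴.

For two large parallel gray plates, q = σ(T₁⁴ − T₂⁴) / (1/ε₁ + 1/ε₂ − 1).
1/ε₁ + 1/ε₂ − 1 = 1/0.79 + 1/0.16 − 1 = 6.516.
T₁⁴ − T₂⁴ = 2.24×10^12 − 2.26×10^9 = 2.24×10^12 K⁴.
q = 5.67×10⁻⁸ × 2.24×10^12 / 6.516 = 19500 W/m².
Q = q·A = 19500 × 0.45 = 8780 W.

Q ≈ 8780 W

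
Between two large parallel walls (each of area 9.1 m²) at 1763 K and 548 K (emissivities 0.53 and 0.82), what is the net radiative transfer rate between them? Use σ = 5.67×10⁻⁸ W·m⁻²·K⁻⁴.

Q ≈ 2.34×10^6 W

For two large parallel gray plates, q = σ(T₁⁴ − T₂⁴) / (1/ε₁ + 1/ε₂ − 1).
1/ε₁ + 1/ε₂ − 1 = 1/0.53 + 1/0.82 − 1 = 2.106.
T₁⁴ − T₂⁴ = 9.66×10^12 − 9.02×10^10 = 9.57×10^12 K⁴.
q = 5.67×10⁻⁸ × 9.57×10^12 / 2.106 = 2.58×10^5 W/m².
Q = q·A = 2.58×10^5 × 9.1 = 2.34×10^6 W.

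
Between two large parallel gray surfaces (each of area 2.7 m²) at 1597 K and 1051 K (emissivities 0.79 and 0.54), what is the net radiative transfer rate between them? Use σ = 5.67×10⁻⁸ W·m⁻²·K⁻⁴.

For two large parallel gray plates, q = σ(T₁⁴ − T₂⁴) / (1/ε₁ + 1/ε₂ − 1).
1/ε₁ + 1/ε₂ − 1 = 1/0.79 + 1/0.54 − 1 = 2.118.
T₁⁴ − T₂⁴ = 6.50×10^12 − 1.22×10^12 = 5.28×10^12 K⁴.
q = 5.67×10⁻⁸ × 5.28×10^12 / 2.118 = 1.41×10^5 W/m².
Q = q·A = 1.41×10^5 × 2.7 = 3.82×10^5 W.

Q ≈ 3.82×10^5 W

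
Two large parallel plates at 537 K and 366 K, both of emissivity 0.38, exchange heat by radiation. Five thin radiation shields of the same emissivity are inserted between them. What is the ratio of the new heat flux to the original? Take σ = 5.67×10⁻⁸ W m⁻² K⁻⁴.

ratio ≈ 0.167

With N identical shields there are N+1 = 6 gaps in series, each with the same radiative resistance, so the flux falls to 1/(N+1) of its unshielded value.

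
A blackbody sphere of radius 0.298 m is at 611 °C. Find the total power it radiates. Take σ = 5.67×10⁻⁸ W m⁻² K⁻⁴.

A = 4πr² = 4π × (0.298)² = 1.12 m².
611 °C = 884 K.
P = σAT⁴ = 5.67×10⁻⁸ × 1.12 × (884)⁴ = 5.67×10⁻⁸ × 1.12 × 6.11×10^11.
P = 38600 W.

P ≈ 38600 W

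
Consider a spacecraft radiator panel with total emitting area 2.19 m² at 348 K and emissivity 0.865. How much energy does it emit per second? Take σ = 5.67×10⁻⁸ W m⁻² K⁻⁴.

P ≈ 1580 W

Stefan–Boltzmann: P = εσAT⁴ = 0.865 × 5.67×10⁻⁸ × 2.19 × (348)⁴ = 0.865 × 5.67×10⁻⁸ × 2.19 × 1.47×10^10.
P = 1580 W.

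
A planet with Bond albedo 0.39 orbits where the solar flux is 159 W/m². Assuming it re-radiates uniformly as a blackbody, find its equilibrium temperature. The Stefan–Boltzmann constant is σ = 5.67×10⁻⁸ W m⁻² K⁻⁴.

Power absorbed = (1−a)S·πR²; power emitted = 4πR²σT⁴. Equating and cancelling πR²:
T = ((1−a)S / 4σ)^(1/4) = (97.0 / (4 × 5.67×10⁻⁸))^(1/4) = (4.28×10^8)^(1/4).
T = 144 K.

T ≈ 144 K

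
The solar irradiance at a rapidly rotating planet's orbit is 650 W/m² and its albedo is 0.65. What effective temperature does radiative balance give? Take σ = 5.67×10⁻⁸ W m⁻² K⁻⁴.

T ≈ 178 K

Power absorbed = (1−a)S·πR²; power emitted = 4πR²σT⁴. Equating and cancelling πR²:
T = ((1−a)S / 4σ)^(1/4) = (227 / (4 × 5.67×10⁻⁸))^(1/4) = (1.00×10^9)^(1/4).
T = 178 K.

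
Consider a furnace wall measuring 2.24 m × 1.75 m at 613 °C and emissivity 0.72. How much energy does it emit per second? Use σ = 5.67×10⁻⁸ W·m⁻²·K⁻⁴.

A = 2.24 × 1.75 = 3.92 m².
613 °C = 886 K.
P = εσAT⁴ = 0.72 × 5.67×10⁻⁸ × 3.92 × (886)⁴ = 0.72 × 5.67×10⁻⁸ × 3.92 × 6.16×10^11.
P = 98600 W.

P ≈ 98600 W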